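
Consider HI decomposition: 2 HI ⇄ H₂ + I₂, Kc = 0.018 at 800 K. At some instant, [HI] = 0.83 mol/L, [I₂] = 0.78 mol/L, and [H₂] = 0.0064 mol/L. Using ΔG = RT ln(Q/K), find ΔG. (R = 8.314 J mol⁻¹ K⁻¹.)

ΔG = -6.05 kJ/mol

Qc = [H₂]·[I₂] / [HI]² = (0.0064)·(0.78) / (0.83)² = 0.00725
ΔG = RT ln(Qc/Kc) = (8.314 J mol⁻¹ K⁻¹)(800 K) × ln(0.00725/0.018)
   = (6.651 kJ/mol)(-0.9094) = -6.05 kJ/mol
ΔG < 0, so the forward reaction is spontaneous (proceeds forward).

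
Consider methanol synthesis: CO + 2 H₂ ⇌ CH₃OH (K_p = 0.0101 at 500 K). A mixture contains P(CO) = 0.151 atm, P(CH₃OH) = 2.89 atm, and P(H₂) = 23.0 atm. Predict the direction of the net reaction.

Q_p = P(CH₃OH) / (P(CO)·P(H₂)²) = (2.89) / ((0.151)·(23.0)²) = 0.0362
Q_p = 0.0362 > K_p = 0.0101, so the reverse reaction proceeds.

in the reverse direction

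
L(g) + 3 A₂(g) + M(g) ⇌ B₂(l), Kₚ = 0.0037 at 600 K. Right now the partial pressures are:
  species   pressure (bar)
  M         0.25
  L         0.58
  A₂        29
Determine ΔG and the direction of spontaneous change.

(B₂ is a pure liquid — omitted from Qₚ.)
Qₚ = 1 / (P(L)·P(A₂)³·P(M)) = 1 / ((0.58)·(29)³·(0.25)) = 2.83×10⁻⁴
ΔG = RT ln(Qₚ/Kₚ) = (8.314 J mol⁻¹ K⁻¹)(600 K) × ln(2.83×10⁻⁴/0.0037)
   = (4.988 kJ/mol)(-2.571) = -12.8 kJ/mol
ΔG < 0, so the forward reaction is spontaneous (proceeds forward).

ΔG = -12.8 kJ/mol; the forward reaction is spontaneous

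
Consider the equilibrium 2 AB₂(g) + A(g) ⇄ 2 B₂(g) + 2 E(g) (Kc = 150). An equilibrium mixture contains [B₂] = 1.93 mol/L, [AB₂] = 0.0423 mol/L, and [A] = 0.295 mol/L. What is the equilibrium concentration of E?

[E] = 0.146 mol/L

At equilibrium, Kc = [B₂]²·[E]² / ([AB₂]²·[A]) = 150.
(1.93)²·([E])² / ((0.0423)²·(0.295)) = 150
[E]² = 0.0213 ⇒ [E] = 0.146 mol/L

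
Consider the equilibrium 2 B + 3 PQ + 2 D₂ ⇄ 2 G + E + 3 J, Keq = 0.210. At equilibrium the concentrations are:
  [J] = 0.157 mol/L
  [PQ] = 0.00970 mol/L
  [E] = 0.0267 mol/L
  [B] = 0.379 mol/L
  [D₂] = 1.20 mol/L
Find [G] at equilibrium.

At equilibrium, Keq = [G]²·[E]·[J]³ / ([B]²·[PQ]³·[D₂]²) = 0.210.
([G])²·(0.0267)·(0.157)³ / ((0.379)²·(0.00970)³·(1.20)²) = 0.210
[G]² = 3.84×10⁻⁴ ⇒ [G] = 0.0196 mol/L

[G] = 0.0196 mol/L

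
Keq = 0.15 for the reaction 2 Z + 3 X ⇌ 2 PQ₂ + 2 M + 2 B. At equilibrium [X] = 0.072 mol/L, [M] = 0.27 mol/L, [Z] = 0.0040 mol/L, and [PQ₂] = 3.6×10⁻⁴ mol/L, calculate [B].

At equilibrium, Keq = [PQ₂]²·[M]²·[B]² / ([Z]²·[X]³) = 0.15.
(3.6×10⁻⁴)²·(0.27)²·([B])² / ((0.0040)²·(0.072)³) = 0.15
[B]² = 0.0948 ⇒ [B] = 0.31 mol/L

[B] = 0.31 mol/L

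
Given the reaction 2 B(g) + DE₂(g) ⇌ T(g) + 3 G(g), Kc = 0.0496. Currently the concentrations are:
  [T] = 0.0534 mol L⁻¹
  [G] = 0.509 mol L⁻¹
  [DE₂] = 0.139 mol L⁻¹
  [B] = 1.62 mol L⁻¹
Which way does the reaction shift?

Qc = [T]·[G]³ / ([B]²·[DE₂]) = (0.0534)·(0.509)³ / ((1.62)²·(0.139)) = 0.0193
Qc = 0.0193 < Kc = 0.0496, so the forward reaction proceeds.

toward products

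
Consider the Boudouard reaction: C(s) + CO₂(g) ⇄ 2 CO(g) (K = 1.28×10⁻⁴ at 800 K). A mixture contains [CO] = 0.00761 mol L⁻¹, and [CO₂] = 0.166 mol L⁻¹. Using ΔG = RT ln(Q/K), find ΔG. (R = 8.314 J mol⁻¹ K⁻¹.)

ΔG = 6.67 kJ/mol

(C is a pure solid — omitted from Q.)
Q = [CO]² / [CO₂] = (0.00761)² / (0.166) = 3.49×10⁻⁴
ΔG = RT ln(Q/K) = (8.314 J mol⁻¹ K⁻¹)(800 K) × ln(3.49×10⁻⁴/1.28×10⁻⁴)
   = (6.651 kJ/mol)(1.003) = 6.67 kJ/mol
ΔG > 0, so the forward reaction is non-spontaneous (proceeds in reverse).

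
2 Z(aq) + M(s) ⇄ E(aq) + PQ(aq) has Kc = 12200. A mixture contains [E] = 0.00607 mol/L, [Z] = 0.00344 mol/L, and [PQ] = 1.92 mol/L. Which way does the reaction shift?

(M is a pure solid — omitted from Qc.)
Qc = [E]·[PQ] / [Z]² = (0.00607)·(1.92) / (0.00344)² = 985
Qc = 985 < Kc = 12200, so the forward reaction proceeds.

to the right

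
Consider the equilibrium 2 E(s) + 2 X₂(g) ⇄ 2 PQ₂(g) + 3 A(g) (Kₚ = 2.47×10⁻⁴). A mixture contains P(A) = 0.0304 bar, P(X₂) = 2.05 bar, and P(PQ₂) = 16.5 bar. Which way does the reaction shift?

(E is a pure solid — omitted from Qₚ.)
Qₚ = P(PQ₂)²·P(A)³ / P(X₂)² = (16.5)²·(0.0304)³ / (2.05)² = 0.00182
Qₚ = 0.00182 > Kₚ = 2.47×10⁻⁴, so the reverse reaction proceeds.

reverse (toward reactants)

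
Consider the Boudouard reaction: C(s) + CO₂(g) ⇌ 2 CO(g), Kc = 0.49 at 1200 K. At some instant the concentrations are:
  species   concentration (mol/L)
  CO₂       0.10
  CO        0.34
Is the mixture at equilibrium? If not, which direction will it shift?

no; Q > K, reaction proceeds in reverse

(C is a pure solid — omitted from Qc.)
Qc = [CO]² / [CO₂] = (0.34)² / (0.10) = 1.2
Qc = 1.2 > Kc = 0.49: net reverse reaction.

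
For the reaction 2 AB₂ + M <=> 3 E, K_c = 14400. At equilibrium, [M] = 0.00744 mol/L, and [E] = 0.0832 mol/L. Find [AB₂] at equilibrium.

At equilibrium, K_c = [E]³ / ([AB₂]²·[M]) = 14400.
(0.0832)³ / (([AB₂])²·(0.00744)) = 14400
[AB₂]² = 5.38e-6 ⇒ [AB₂] = 0.00232 mol/L

[AB₂] = 0.00232 mol/L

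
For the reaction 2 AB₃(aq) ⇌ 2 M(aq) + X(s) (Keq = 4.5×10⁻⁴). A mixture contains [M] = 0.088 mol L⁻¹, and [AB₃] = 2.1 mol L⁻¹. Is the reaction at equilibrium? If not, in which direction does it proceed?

to the left

(X is a pure solid — omitted from Q.)
Q = [M]² / [AB₃]² = (0.088)² / (2.1)² = 0.0018
Q = 0.0018 > Keq = 4.5×10⁻⁴, so the reverse reaction proceeds.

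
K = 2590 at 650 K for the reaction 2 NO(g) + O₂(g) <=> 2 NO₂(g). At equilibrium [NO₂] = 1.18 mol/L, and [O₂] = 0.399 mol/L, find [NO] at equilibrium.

At equilibrium, K = [NO₂]² / ([NO]²·[O₂]) = 2590.
(1.18)² / (([NO])²·(0.399)) = 2590
[NO]² = 0.00135 ⇒ [NO] = 0.0367 mol/L

[NO] = 0.0367 mol/L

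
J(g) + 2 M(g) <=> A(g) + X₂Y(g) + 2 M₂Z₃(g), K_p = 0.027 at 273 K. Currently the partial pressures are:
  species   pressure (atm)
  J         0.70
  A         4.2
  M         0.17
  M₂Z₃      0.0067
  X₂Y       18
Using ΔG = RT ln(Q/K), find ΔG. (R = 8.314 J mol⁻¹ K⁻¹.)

ΔG = 4.15 kJ/mol

Q_p = P(A)·P(X₂Y)·P(M₂Z₃)² / (P(J)·P(M)²) = (4.2)·(18)·(0.0067)² / ((0.70)·(0.17)²) = 0.168
ΔG = RT ln(Q_p/K_p) = (8.314 J mol⁻¹ K⁻¹)(273 K) × ln(0.168/0.027)
   = (2.270 kJ/mol)(1.828) = 4.15 kJ/mol
ΔG > 0, so the forward reaction is non-spontaneous (proceeds in reverse).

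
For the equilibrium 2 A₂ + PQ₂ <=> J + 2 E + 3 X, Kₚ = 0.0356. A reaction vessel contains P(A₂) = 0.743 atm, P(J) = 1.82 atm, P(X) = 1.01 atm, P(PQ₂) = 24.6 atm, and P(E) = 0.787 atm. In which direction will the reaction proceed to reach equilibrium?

Qₚ = P(J)·P(E)²·P(X)³ / (P(A₂)²·P(PQ₂)) = (1.82)·(0.787)²·(1.01)³ / ((0.743)²·(24.6)) = 0.0855
Qₚ = 0.0855 > Kₚ = 0.0356, so the reverse reaction proceeds.

toward reactants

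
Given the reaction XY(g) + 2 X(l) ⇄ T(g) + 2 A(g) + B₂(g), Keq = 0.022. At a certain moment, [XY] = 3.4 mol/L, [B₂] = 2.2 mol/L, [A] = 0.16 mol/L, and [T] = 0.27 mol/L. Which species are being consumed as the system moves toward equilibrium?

XY, X (reactants)

(X is a pure liquid — omitted from Q.)
Q = [T]·[A]²·[B₂] / [XY] = (0.27)·(0.16)²·(2.2) / (3.4) = 0.0045
Q = 0.0045 < Keq = 0.022: net forward reaction.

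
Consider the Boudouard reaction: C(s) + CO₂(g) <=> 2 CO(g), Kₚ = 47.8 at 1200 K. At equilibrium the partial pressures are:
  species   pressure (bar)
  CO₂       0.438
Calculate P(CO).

P(CO) = 4.58 bar

(C is a pure solid — omitted from Kₚ.)
At equilibrium, Kₚ = P(CO)² / P(CO₂) = 47.8.
(P(CO))² / (0.438) = 47.8
P(CO)² = 20.9 ⇒ P(CO) = 4.58 bar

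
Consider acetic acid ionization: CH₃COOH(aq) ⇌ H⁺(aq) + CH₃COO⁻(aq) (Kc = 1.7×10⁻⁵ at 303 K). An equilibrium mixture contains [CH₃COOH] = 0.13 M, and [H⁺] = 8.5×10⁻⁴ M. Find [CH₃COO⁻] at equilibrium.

At equilibrium, Kc = [H⁺]·[CH₃COO⁻] / [CH₃COOH] = 1.7×10⁻⁵.
(8.5×10⁻⁴)·([CH₃COO⁻]) / (0.13) = 1.7×10⁻⁵
[CH₃COO⁻] = 0.00260 = 0.0026 M

[CH₃COO⁻] = 0.0026 M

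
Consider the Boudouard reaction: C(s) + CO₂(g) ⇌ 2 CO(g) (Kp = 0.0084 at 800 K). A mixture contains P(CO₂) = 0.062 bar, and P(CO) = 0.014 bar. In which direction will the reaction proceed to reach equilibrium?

(C is a pure solid — omitted from Qp.)
Qp = P(CO)² / P(CO₂) = (0.014)² / (0.062) = 0.0032
Qp = 0.0032 < Kp = 0.0084, so the forward reaction proceeds.

in the forward direction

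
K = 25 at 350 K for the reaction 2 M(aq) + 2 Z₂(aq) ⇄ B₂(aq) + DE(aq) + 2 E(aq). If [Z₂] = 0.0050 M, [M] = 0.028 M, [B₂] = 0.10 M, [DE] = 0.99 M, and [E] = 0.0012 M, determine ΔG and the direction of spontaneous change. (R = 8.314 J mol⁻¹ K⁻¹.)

ΔG = -3.59 kJ/mol; the forward reaction is spontaneous

Q = [B₂]·[DE]·[E]² / ([M]²·[Z₂]²) = (0.10)·(0.99)·(0.0012)² / ((0.028)²·(0.0050)²) = 7.27
ΔG = RT ln(Q/K) = (8.314 J mol⁻¹ K⁻¹)(350 K) × ln(7.27/25)
   = (2.910 kJ/mol)(-1.235) = -3.59 kJ/mol
ΔG < 0, so the forward reaction is spontaneous (proceeds forward).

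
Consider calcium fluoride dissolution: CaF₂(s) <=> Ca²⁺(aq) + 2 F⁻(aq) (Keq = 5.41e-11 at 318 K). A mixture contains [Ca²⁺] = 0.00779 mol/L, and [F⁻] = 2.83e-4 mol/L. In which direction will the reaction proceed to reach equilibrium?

in the reverse direction

(CaF₂ is a pure solid — omitted from Q.)
Q = [Ca²⁺]·[F⁻]² = (0.00779)·(2.83e-4)² = 6.24e-10
Q = 6.24e-10 > Keq = 5.41e-11, so the reverse reaction proceeds.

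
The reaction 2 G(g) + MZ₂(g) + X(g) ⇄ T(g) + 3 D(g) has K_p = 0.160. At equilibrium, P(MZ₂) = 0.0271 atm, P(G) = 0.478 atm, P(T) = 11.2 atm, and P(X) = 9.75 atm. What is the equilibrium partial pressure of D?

P(D) = 0.0952 atm

At equilibrium, K_p = P(T)·P(D)³ / (P(G)²·P(MZ₂)·P(X)) = 0.160.
(11.2)·(P(D))³ / ((0.478)²·(0.0271)·(9.75)) = 0.160
P(D)³ = 8.62×10⁻⁴ ⇒ P(D) = 0.0952 atm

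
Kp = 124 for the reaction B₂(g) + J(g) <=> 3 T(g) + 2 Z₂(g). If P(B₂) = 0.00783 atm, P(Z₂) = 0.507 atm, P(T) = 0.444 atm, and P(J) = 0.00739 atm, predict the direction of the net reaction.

Qp = P(T)³·P(Z₂)² / (P(B₂)·P(J)) = (0.444)³·(0.507)² / ((0.00783)·(0.00739)) = 389
Qp = 389 > Kp = 124, so the reverse reaction proceeds.

to the left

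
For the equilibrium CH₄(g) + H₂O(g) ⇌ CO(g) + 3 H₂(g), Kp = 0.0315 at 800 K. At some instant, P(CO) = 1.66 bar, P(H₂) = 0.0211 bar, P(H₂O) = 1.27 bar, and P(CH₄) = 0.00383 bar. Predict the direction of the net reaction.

Qp = P(CO)·P(H₂)³ / (P(CH₄)·P(H₂O)) = (1.66)·(0.0211)³ / ((0.00383)·(1.27)) = 0.00321
Qp = 0.00321 < Kp = 0.0315, so the forward reaction proceeds.

in the forward direction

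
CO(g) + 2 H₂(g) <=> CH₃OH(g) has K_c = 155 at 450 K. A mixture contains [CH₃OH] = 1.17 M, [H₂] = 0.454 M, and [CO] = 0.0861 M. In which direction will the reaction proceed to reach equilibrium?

Q_c = [CH₃OH] / ([CO]·[H₂]²) = (1.17) / ((0.0861)·(0.454)²) = 65.9
Q_c = 65.9 < K_c = 155, so the forward reaction proceeds.

forward (toward products)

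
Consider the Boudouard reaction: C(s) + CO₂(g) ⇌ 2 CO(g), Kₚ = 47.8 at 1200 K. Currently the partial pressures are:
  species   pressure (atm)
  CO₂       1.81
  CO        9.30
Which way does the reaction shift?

neither direction; the system is at equilibrium

(C is a pure solid — omitted from Qₚ.)
Qₚ = P(CO)² / P(CO₂) = (9.30)² / (1.81) = 47.8
Qₚ = 47.8 = Kₚ, so the system is already at equilibrium.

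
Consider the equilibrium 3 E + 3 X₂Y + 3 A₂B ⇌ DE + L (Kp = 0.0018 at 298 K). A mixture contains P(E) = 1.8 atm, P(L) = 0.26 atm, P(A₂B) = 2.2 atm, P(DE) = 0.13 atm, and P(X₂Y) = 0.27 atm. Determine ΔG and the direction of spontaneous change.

ΔG = 6.77 kJ/mol; the forward reaction is non-spontaneous

Qp = P(DE)·P(L) / (P(E)³·P(X₂Y)³·P(A₂B)³) = (0.13)·(0.26) / ((1.8)³·(0.27)³·(2.2)³) = 0.0277
ΔG = RT ln(Qp/Kp) = (8.314 J mol⁻¹ K⁻¹)(298 K) × ln(0.0277/0.0018)
   = (2.478 kJ/mol)(2.734) = 6.77 kJ/mol
ΔG > 0, so the forward reaction is non-spontaneous (proceeds in reverse).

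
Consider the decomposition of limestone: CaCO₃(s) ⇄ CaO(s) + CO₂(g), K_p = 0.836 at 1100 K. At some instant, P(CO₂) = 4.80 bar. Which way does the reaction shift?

(CaCO₃, CaO are pure solids — omitted from Q_p.)
Q_p = P(CO₂) = 4.80
Q_p = 4.80 > K_p = 0.836, so the reverse reaction proceeds.

to the left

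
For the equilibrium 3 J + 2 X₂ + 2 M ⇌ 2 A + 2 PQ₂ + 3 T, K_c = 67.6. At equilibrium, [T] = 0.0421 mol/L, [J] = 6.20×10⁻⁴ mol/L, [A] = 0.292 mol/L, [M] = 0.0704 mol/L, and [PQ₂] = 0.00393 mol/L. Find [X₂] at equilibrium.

At equilibrium, K_c = [A]²·[PQ₂]²·[T]³ / ([J]³·[X₂]²·[M]²) = 67.6.
(0.292)²·(0.00393)²·(0.0421)³ / ((6.20×10⁻⁴)³·([X₂])²·(0.0704)²) = 67.6
[X₂]² = 1.23 ⇒ [X₂] = 1.11 mol/L

[X₂] = 1.11 mol/L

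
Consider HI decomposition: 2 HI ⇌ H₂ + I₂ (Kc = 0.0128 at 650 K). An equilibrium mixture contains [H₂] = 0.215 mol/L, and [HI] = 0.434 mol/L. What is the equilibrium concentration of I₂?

At equilibrium, Kc = [H₂]·[I₂] / [HI]² = 0.0128.
(0.215)·([I₂]) / (0.434)² = 0.0128
[I₂] = 0.0112 mol/L

[I₂] = 0.0112 mol/L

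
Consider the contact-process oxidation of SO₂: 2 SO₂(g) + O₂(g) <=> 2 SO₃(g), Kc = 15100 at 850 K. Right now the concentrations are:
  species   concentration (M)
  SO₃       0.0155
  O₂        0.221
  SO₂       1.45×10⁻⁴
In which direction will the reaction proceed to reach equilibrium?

Qc = [SO₃]² / ([SO₂]²·[O₂]) = (0.0155)² / ((1.45×10⁻⁴)²·(0.221)) = 51700
Qc = 51700 > Kc = 15100, so the reverse reaction proceeds.

to the left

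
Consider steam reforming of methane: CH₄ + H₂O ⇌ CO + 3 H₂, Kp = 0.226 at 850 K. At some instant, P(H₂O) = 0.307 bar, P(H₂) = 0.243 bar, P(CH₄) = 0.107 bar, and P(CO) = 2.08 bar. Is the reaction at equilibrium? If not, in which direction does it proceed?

Qp = P(CO)·P(H₂)³ / (P(CH₄)·P(H₂O)) = (2.08)·(0.243)³ / ((0.107)·(0.307)) = 0.909
Qp = 0.909 > Kp = 0.226, so the reverse reaction proceeds.

toward reactants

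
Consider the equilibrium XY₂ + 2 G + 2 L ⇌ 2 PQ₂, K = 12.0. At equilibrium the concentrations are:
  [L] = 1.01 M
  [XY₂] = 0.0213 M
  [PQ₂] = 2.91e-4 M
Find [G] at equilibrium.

[G] = 5.70e-4 M

At equilibrium, K = [PQ₂]² / ([XY₂]·[G]²·[L]²) = 12.0.
(2.91e-4)² / ((0.0213)·([G])²·(1.01)²) = 12.0
[G]² = 3.25e-7 ⇒ [G] = 5.70e-4 M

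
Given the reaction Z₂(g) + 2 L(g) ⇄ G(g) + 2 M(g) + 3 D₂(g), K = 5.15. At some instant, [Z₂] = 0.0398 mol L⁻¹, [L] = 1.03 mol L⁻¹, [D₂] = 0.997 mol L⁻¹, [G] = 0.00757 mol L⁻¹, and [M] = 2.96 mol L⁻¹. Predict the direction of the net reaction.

forward (toward products)

Q = [G]·[M]²·[D₂]³ / ([Z₂]·[L]²) = (0.00757)·(2.96)²·(0.997)³ / ((0.0398)·(1.03)²) = 1.56
Q = 1.56 < K = 5.15, so the forward reaction proceeds.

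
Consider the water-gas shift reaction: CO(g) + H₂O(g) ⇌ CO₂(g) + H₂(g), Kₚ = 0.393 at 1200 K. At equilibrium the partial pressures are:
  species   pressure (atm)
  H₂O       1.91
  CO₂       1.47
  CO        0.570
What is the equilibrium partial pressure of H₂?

P(H₂) = 0.291 atm

At equilibrium, Kₚ = P(CO₂)·P(H₂) / (P(CO)·P(H₂O)) = 0.393.
(1.47)·(P(H₂)) / ((0.570)·(1.91)) = 0.393
P(H₂) = 0.291 atm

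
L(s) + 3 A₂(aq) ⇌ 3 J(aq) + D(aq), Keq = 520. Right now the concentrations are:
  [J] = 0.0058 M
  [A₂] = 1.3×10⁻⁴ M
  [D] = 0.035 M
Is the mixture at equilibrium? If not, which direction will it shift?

no; Q > K, reaction proceeds in reverse

(L is a pure solid — omitted from Q.)
Q = [J]³·[D] / [A₂]³ = (0.0058)³·(0.035) / (1.3×10⁻⁴)³ = 3100
Q = 3100 > Keq = 520: net reverse reaction.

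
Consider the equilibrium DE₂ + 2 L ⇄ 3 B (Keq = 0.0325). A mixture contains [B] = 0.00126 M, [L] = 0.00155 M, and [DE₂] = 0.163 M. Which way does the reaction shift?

Q = [B]³ / ([DE₂]·[L]²) = (0.00126)³ / ((0.163)·(0.00155)²) = 0.00511
Q = 0.00511 < Keq = 0.0325, so the forward reaction proceeds.

in the forward direction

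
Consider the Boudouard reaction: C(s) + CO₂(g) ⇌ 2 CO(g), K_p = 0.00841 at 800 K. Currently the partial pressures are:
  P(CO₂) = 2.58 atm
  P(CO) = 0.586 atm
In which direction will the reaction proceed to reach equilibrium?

to the left

(C is a pure solid — omitted from Q_p.)
Q_p = P(CO)² / P(CO₂) = (0.586)² / (2.58) = 0.133
Q_p = 0.133 > K_p = 0.00841, so the reverse reaction proceeds.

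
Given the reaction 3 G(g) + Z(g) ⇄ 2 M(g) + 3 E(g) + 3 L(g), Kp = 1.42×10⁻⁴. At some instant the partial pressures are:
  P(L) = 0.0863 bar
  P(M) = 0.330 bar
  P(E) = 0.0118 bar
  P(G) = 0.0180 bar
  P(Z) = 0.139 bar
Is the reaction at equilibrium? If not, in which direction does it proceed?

at equilibrium

Qp = P(M)²·P(E)³·P(L)³ / (P(G)³·P(Z)) = (0.330)²·(0.0118)³·(0.0863)³ / ((0.0180)³·(0.139)) = 1.42×10⁻⁴
Qp = 1.42×10⁻⁴ = Kp, so the system is already at equilibrium.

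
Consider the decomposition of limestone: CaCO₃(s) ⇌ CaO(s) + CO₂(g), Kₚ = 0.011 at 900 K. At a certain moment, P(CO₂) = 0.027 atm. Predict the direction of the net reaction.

to the left

(CaCO₃, CaO are pure solids — omitted from Qₚ.)
Qₚ = P(CO₂) = 0.027
Qₚ = 0.027 > Kₚ = 0.011, so the reverse reaction proceeds.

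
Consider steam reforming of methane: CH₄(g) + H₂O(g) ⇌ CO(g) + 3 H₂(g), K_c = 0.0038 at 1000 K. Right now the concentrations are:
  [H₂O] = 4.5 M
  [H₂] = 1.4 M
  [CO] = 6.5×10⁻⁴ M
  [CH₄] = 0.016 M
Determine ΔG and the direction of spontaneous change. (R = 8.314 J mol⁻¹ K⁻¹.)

ΔG = 15.6 kJ/mol; the forward reaction is non-spontaneous

Q_c = [CO]·[H₂]³ / ([CH₄]·[H₂O]) = (6.5×10⁻⁴)·(1.4)³ / ((0.016)·(4.5)) = 0.0248
ΔG = RT ln(Q_c/K_c) = (8.314 J mol⁻¹ K⁻¹)(1000 K) × ln(0.0248/0.0038)
   = (8.314 kJ/mol)(1.876) = 15.6 kJ/mol
ΔG > 0, so the forward reaction is non-spontaneous (proceeds in reverse).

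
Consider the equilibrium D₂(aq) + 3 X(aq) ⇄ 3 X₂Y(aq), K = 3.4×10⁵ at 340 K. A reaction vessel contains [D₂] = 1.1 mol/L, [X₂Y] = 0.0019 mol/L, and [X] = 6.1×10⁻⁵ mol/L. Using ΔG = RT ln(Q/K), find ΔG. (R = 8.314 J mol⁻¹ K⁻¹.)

ΔG = -7.11 kJ/mol

Q = [X₂Y]³ / ([D₂]·[X]³) = (0.0019)³ / ((1.1)·(6.1×10⁻⁵)³) = 27500
ΔG = RT ln(Q/K) = (8.314 J mol⁻¹ K⁻¹)(340 K) × ln(27500/3.4×10⁵)
   = (2.827 kJ/mol)(-2.515) = -7.11 kJ/mol
ΔG < 0, so the forward reaction is spontaneous (proceeds forward).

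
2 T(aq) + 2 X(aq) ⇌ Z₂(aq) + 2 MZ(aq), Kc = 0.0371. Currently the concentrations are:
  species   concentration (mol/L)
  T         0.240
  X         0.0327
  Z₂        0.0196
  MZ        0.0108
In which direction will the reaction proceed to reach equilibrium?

no net change (already at equilibrium)

Qc = [Z₂]·[MZ]² / ([T]²·[X]²) = (0.0196)·(0.0108)² / ((0.240)²·(0.0327)²) = 0.0371
Qc = 0.0371 = Kc, so the system is already at equilibrium.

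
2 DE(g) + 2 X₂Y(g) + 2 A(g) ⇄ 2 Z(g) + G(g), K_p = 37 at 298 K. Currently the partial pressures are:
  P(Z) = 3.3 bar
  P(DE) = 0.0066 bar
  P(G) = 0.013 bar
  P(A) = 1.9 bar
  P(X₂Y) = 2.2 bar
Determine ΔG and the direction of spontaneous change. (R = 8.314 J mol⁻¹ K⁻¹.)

Q_p = P(Z)²·P(G) / (P(DE)²·P(X₂Y)²·P(A)²) = (3.3)²·(0.013) / ((0.0066)²·(2.2)²·(1.9)²) = 186
ΔG = RT ln(Q_p/K_p) = (8.314 J mol⁻¹ K⁻¹)(298 K) × ln(186/37)
   = (2.478 kJ/mol)(1.615) = 4.00 kJ/mol
ΔG > 0, so the forward reaction is non-spontaneous (proceeds in reverse).

ΔG = 4.00 kJ/mol; the forward reaction is non-spontaneous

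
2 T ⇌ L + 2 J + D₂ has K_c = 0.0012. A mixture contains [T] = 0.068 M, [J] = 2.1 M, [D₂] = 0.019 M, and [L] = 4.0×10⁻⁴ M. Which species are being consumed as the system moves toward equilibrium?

Q_c = [L]·[J]²·[D₂] / [T]² = (4.0×10⁻⁴)·(2.1)²·(0.019) / (0.068)² = 0.0072
Q_c = 0.0072 > K_c = 0.0012: net reverse reaction.

L, J, D₂ (products)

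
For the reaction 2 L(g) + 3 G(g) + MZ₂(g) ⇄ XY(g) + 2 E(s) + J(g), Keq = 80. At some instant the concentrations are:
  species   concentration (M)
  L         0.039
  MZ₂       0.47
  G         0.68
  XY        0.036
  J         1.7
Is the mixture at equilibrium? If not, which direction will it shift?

no; Q > K, reaction proceeds in reverse

(E is a pure solid — omitted from Q.)
Q = [XY]·[J] / ([L]²·[G]³·[MZ₂]) = (0.036)·(1.7) / ((0.039)²·(0.68)³·(0.47)) = 270
Q = 270 > Keq = 80: net reverse reaction.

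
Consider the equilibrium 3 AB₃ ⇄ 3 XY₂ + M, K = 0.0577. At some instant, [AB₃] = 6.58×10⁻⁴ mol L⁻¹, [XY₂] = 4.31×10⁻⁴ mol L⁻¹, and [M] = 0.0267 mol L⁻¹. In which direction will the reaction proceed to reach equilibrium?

Q = [XY₂]³·[M] / [AB₃]³ = (4.31×10⁻⁴)³·(0.0267) / (6.58×10⁻⁴)³ = 0.00750
Q = 0.00750 < K = 0.0577, so the forward reaction proceeds.

to the right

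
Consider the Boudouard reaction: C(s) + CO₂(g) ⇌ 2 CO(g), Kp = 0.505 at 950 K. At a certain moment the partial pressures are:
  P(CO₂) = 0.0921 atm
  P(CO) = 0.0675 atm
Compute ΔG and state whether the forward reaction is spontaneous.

ΔG = -18.3 kJ/mol; the forward reaction is spontaneous

(C is a pure solid — omitted from Qp.)
Qp = P(CO)² / P(CO₂) = (0.0675)² / (0.0921) = 0.0495
ΔG = RT ln(Qp/Kp) = (8.314 J mol⁻¹ K⁻¹)(950 K) × ln(0.0495/0.505)
   = (7.898 kJ/mol)(-2.323) = -18.3 kJ/mol
ΔG < 0, so the forward reaction is spontaneous (proceeds forward).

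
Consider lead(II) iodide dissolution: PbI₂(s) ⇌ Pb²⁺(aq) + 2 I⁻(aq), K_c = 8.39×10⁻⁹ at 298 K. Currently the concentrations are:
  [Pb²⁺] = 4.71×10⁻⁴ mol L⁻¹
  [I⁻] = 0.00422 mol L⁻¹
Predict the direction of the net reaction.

neither direction; the system is at equilibrium

(PbI₂ is a pure solid — omitted from Q_c.)
Q_c = [Pb²⁺]·[I⁻]² = (4.71×10⁻⁴)·(0.00422)² = 8.39×10⁻⁹
Q_c = 8.39×10⁻⁹ = K_c, so the system is already at equilibrium.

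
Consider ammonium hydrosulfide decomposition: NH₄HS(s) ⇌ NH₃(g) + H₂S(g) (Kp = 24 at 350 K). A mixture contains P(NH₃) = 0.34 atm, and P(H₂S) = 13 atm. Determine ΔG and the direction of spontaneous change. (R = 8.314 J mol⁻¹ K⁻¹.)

(NH₄HS is a pure solid — omitted from Qp.)
Qp = P(NH₃)·P(H₂S) = (0.34)·(13) = 4.42
ΔG = RT ln(Qp/Kp) = (8.314 J mol⁻¹ K⁻¹)(350 K) × ln(4.42/24)
   = (2.910 kJ/mol)(-1.692) = -4.92 kJ/mol
ΔG < 0, so the forward reaction is spontaneous (proceeds forward).

ΔG = -4.92 kJ/mol; the forward reaction is spontaneous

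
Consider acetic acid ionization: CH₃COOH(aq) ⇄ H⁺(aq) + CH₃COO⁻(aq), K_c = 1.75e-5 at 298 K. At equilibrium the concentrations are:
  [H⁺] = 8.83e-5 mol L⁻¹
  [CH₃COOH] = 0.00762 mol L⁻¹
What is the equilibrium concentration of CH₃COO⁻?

[CH₃COO⁻] = 0.00151 mol L⁻¹

At equilibrium, K_c = [H⁺]·[CH₃COO⁻] / [CH₃COOH] = 1.75e-5.
(8.83e-5)·([CH₃COO⁻]) / (0.00762) = 1.75e-5
[CH₃COO⁻] = 0.00151 mol L⁻¹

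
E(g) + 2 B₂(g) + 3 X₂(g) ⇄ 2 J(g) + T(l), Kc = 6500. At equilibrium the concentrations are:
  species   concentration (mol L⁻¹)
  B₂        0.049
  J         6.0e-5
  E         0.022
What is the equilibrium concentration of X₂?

[X₂] = 0.0022 mol L⁻¹

(T is a pure liquid — omitted from Kc.)
At equilibrium, Kc = [J]² / ([E]·[B₂]²·[X₂]³) = 6500.
(6.0e-5)² / ((0.022)·(0.049)²·([X₂])³) = 6500
[X₂]³ = 1.05e-8 ⇒ [X₂] = 0.0022 mol L⁻¹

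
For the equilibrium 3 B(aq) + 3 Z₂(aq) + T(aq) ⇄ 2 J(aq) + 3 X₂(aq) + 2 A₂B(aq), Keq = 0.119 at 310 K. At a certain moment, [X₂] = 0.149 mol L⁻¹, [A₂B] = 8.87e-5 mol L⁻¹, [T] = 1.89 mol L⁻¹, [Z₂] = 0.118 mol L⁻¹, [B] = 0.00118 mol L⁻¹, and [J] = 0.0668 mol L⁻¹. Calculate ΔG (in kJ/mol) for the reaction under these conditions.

ΔG = -4.26 kJ/mol

Q = [J]²·[X₂]³·[A₂B]² / ([B]³·[Z₂]³·[T]) = (0.0668)²·(0.149)³·(8.87e-5)² / ((0.00118)³·(0.118)³·(1.89)) = 0.0228
ΔG = RT ln(Q/Keq) = (8.314 J mol⁻¹ K⁻¹)(310 K) × ln(0.0228/0.119)
   = (2.577 kJ/mol)(-1.652) = -4.26 kJ/mol
ΔG < 0, so the forward reaction is spontaneous (proceeds forward).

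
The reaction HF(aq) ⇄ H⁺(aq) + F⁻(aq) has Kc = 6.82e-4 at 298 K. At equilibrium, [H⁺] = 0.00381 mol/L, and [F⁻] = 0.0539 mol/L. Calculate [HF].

At equilibrium, Kc = [H⁺]·[F⁻] / [HF] = 6.82e-4.
(0.00381)·(0.0539) / ([HF]) = 6.82e-4
[HF] = 0.301 mol/L

[HF] = 0.301 mol/L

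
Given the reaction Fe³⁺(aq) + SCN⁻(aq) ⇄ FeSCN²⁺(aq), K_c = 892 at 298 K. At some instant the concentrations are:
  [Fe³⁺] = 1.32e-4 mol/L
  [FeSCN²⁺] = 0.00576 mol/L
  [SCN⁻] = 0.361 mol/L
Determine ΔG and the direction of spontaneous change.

ΔG = -4.95 kJ/mol; the forward reaction is spontaneous

Q_c = [FeSCN²⁺] / ([Fe³⁺]·[SCN⁻]) = (0.00576) / ((1.32e-4)·(0.361)) = 121
ΔG = RT ln(Q_c/K_c) = (8.314 J mol⁻¹ K⁻¹)(298 K) × ln(121/892)
   = (2.478 kJ/mol)(-1.998) = -4.95 kJ/mol
ΔG < 0, so the forward reaction is spontaneous (proceeds forward).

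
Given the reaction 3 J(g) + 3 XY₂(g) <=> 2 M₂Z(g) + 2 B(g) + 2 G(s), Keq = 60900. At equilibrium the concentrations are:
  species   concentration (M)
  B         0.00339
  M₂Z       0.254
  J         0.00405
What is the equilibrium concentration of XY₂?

(G is a pure solid — omitted from Keq.)
At equilibrium, Keq = [M₂Z]²·[B]² / ([J]³·[XY₂]³) = 60900.
(0.254)²·(0.00339)² / ((0.00405)³·([XY₂])³) = 60900
[XY₂]³ = 1.83e-4 ⇒ [XY₂] = 0.0568 M

[XY₂] = 0.0568 M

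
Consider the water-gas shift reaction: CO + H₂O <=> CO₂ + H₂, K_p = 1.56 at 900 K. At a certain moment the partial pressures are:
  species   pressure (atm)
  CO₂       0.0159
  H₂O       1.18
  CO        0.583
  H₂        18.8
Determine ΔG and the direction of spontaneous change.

Q_p = P(CO₂)·P(H₂) / (P(CO)·P(H₂O)) = (0.0159)·(18.8) / ((0.583)·(1.18)) = 0.435
ΔG = RT ln(Q_p/K_p) = (8.314 J mol⁻¹ K⁻¹)(900 K) × ln(0.435/1.56)
   = (7.483 kJ/mol)(-1.277) = -9.56 kJ/mol
ΔG < 0, so the forward reaction is spontaneous (proceeds forward).

ΔG = -9.56 kJ/mol; the forward reaction is spontaneous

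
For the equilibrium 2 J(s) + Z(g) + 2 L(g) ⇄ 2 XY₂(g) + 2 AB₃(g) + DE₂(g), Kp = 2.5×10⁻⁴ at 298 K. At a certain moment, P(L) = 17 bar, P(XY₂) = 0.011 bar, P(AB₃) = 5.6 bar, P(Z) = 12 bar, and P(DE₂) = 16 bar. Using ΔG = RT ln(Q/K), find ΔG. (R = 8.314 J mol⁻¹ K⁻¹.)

(J is a pure solid — omitted from Qp.)
Qp = P(XY₂)²·P(AB₃)²·P(DE₂) / (P(Z)·P(L)²) = (0.011)²·(5.6)²·(16) / ((12)·(17)²) = 1.75×10⁻⁵
ΔG = RT ln(Qp/Kp) = (8.314 J mol⁻¹ K⁻¹)(298 K) × ln(1.75×10⁻⁵/2.5×10⁻⁴)
   = (2.478 kJ/mol)(-2.659) = -6.59 kJ/mol
ΔG < 0, so the forward reaction is spontaneous (proceeds forward).

ΔG = -6.59 kJ/mol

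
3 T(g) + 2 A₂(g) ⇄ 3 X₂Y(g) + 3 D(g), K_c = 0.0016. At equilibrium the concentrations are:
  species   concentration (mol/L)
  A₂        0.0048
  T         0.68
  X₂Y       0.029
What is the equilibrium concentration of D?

At equilibrium, K_c = [X₂Y]³·[D]³ / ([T]³·[A₂]²) = 0.0016.
(0.029)³·([D])³ / ((0.68)³·(0.0048)²) = 0.0016
[D]³ = 4.75e-4 ⇒ [D] = 0.078 mol/L

[D] = 0.078 mol/L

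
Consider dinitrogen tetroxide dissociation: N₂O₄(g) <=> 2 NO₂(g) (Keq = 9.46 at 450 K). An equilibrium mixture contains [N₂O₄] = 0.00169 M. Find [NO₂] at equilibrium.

[NO₂] = 0.126 M

At equilibrium, Keq = [NO₂]² / [N₂O₄] = 9.46.
([NO₂])² / (0.00169) = 9.46
[NO₂]² = 0.0160 ⇒ [NO₂] = 0.126 M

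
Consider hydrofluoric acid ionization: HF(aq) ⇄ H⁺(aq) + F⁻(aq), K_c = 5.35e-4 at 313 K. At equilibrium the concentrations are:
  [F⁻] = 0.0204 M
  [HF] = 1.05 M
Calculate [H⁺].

[H⁺] = 0.0275 M

At equilibrium, K_c = [H⁺]·[F⁻] / [HF] = 5.35e-4.
([H⁺])·(0.0204) / (1.05) = 5.35e-4
[H⁺] = 0.0275 M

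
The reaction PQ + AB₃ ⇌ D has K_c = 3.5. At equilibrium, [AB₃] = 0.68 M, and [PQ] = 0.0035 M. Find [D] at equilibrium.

[D] = 0.0083 M

At equilibrium, K_c = [D] / ([PQ]·[AB₃]) = 3.5.
([D]) / ((0.0035)·(0.68)) = 3.5
[D] = 0.00833 = 0.0083 M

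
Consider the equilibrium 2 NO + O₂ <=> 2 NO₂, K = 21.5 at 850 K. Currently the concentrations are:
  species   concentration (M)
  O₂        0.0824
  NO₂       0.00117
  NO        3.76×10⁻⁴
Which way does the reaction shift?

toward reactants

Q = [NO₂]² / ([NO]²·[O₂]) = (0.00117)² / ((3.76×10⁻⁴)²·(0.0824)) = 118
Q = 118 > K = 21.5, so the reverse reaction proceeds.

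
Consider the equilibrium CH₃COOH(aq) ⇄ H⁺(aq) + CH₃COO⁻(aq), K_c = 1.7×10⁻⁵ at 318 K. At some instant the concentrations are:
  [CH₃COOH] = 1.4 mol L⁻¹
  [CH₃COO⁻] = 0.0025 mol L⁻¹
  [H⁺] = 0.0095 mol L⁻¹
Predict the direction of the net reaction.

neither direction; the system is at equilibrium

Q_c = [H⁺]·[CH₃COO⁻] / [CH₃COOH] = (0.0095)·(0.0025) / (1.4) = 1.7×10⁻⁵
Q_c = 1.7×10⁻⁵ = K_c, so the system is already at equilibrium.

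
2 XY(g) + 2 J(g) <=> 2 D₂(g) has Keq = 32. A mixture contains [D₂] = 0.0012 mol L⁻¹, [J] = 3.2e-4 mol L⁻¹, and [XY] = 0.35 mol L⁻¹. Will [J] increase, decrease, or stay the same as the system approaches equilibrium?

increase

Q = [D₂]² / ([XY]²·[J]²) = (0.0012)² / ((0.35)²·(3.2e-4)²) = 110
Q = 110 > Keq = 32: net reverse reaction.
J is a reactant, so it increases.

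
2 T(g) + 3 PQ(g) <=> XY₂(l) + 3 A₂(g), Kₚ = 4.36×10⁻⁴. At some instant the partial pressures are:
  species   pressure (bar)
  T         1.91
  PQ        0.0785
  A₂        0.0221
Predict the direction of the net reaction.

toward reactants

(XY₂ is a pure liquid — omitted from Qₚ.)
Qₚ = P(A₂)³ / (P(T)²·P(PQ)³) = (0.0221)³ / ((1.91)²·(0.0785)³) = 0.00612
Qₚ = 0.00612 > Kₚ = 4.36×10⁻⁴, so the reverse reaction proceeds.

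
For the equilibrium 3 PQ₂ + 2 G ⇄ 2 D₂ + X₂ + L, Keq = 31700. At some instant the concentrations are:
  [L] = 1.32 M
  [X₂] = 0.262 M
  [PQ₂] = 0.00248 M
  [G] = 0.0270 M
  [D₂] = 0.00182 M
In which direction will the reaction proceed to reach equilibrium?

to the left

Q = [D₂]²·[X₂]·[L] / ([PQ₂]³·[G]²) = (0.00182)²·(0.262)·(1.32) / ((0.00248)³·(0.0270)²) = 1.03×10⁵
Q = 1.03×10⁵ > Keq = 31700, so the reverse reaction proceeds.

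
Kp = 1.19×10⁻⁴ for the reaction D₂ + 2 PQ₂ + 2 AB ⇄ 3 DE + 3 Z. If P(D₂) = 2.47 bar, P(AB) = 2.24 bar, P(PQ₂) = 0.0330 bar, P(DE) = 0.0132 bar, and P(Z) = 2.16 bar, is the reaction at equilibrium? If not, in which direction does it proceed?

Qp = P(DE)³·P(Z)³ / (P(D₂)·P(PQ₂)²·P(AB)²) = (0.0132)³·(2.16)³ / ((2.47)·(0.0330)²·(2.24)²) = 0.00172
Qp = 0.00172 > Kp = 1.19×10⁻⁴, so the reverse reaction proceeds.

in the reverse direction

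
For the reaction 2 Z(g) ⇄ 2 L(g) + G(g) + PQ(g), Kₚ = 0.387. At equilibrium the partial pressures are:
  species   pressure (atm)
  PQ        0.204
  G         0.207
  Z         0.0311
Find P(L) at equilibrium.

At equilibrium, Kₚ = P(L)²·P(G)·P(PQ) / P(Z)² = 0.387.
(P(L))²·(0.207)·(0.204) / (0.0311)² = 0.387
P(L)² = 0.00886 ⇒ P(L) = 0.0941 atm

P(L) = 0.0941 atm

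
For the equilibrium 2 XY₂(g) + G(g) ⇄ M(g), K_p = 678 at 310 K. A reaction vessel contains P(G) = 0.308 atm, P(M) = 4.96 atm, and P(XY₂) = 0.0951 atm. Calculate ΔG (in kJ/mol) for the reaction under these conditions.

ΔG = 2.49 kJ/mol

Q_p = P(M) / (P(XY₂)²·P(G)) = (4.96) / ((0.0951)²·(0.308)) = 1780
ΔG = RT ln(Q_p/K_p) = (8.314 J mol⁻¹ K⁻¹)(310 K) × ln(1780/678)
   = (2.577 kJ/mol)(0.9652) = 2.49 kJ/mol
ΔG > 0, so the forward reaction is non-spontaneous (proceeds in reverse).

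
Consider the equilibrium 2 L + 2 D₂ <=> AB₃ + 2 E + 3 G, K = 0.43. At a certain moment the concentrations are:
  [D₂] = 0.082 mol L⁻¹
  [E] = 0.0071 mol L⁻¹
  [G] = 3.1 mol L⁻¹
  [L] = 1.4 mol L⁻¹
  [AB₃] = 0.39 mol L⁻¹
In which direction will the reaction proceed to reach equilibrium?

Q = [AB₃]·[E]²·[G]³ / ([L]²·[D₂]²) = (0.39)·(0.0071)²·(3.1)³ / ((1.4)²·(0.082)²) = 0.044
Q = 0.044 < K = 0.43, so the forward reaction proceeds.

toward products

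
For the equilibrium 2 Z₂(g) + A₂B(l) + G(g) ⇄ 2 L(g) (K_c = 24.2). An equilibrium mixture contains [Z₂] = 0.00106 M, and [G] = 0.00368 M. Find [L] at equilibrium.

(A₂B is a pure liquid — omitted from K_c.)
At equilibrium, K_c = [L]² / ([Z₂]²·[G]) = 24.2.
([L])² / ((0.00106)²·(0.00368)) = 24.2
[L]² = 1.00e-7 ⇒ [L] = 3.16e-4 M

[L] = 3.16e-4 M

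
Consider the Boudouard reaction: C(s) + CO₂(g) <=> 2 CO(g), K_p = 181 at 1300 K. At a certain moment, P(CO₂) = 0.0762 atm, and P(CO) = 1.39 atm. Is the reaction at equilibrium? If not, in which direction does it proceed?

forward (toward products)

(C is a pure solid — omitted from Q_p.)
Q_p = P(CO)² / P(CO₂) = (1.39)² / (0.0762) = 25.4
Q_p = 25.4 < K_p = 181, so the forward reaction proceeds.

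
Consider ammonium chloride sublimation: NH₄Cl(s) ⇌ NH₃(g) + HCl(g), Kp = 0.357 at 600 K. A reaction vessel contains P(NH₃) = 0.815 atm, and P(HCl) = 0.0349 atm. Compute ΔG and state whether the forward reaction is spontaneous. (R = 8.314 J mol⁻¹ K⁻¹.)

(NH₄Cl is a pure solid — omitted from Qp.)
Qp = P(NH₃)·P(HCl) = (0.815)·(0.0349) = 0.0284
ΔG = RT ln(Qp/Kp) = (8.314 J mol⁻¹ K⁻¹)(600 K) × ln(0.0284/0.357)
   = (4.988 kJ/mol)(-2.531) = -12.6 kJ/mol
ΔG < 0, so the forward reaction is spontaneous (proceeds forward).

ΔG = -12.6 kJ/mol; the forward reaction is spontaneous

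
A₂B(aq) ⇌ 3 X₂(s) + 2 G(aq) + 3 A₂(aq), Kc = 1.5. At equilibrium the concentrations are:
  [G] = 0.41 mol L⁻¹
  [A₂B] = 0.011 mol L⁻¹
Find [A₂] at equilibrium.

[A₂] = 0.46 mol L⁻¹

(X₂ is a pure solid — omitted from Kc.)
At equilibrium, Kc = [G]²·[A₂]³ / [A₂B] = 1.5.
(0.41)²·([A₂])³ / (0.011) = 1.5
[A₂]³ = 0.0982 ⇒ [A₂] = 0.46 mol L⁻¹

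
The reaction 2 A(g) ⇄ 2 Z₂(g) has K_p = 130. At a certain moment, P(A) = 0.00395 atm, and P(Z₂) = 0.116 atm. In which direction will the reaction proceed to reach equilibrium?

Q_p = P(Z₂)² / P(A)² = (0.116)² / (0.00395)² = 862
Q_p = 862 > K_p = 130, so the reverse reaction proceeds.

in the reverse direction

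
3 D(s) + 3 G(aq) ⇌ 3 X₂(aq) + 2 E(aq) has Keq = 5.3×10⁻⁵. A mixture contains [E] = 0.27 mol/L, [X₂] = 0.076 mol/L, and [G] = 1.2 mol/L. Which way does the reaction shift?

in the forward direction

(D is a pure solid — omitted from Q.)
Q = [X₂]³·[E]² / [G]³ = (0.076)³·(0.27)² / (1.2)³ = 1.9×10⁻⁵
Q = 1.9×10⁻⁵ < Keq = 5.3×10⁻⁵, so the forward reaction proceeds.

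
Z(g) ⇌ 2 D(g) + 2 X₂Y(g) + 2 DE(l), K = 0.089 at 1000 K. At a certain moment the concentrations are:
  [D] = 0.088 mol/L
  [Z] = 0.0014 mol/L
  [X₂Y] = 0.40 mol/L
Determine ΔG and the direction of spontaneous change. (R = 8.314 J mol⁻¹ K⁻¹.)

ΔG = 19.1 kJ/mol; the forward reaction is non-spontaneous

(DE is a pure liquid — omitted from Q.)
Q = [D]²·[X₂Y]² / [Z] = (0.088)²·(0.40)² / (0.0014) = 0.885
ΔG = RT ln(Q/K) = (8.314 J mol⁻¹ K⁻¹)(1000 K) × ln(0.885/0.089)
   = (8.314 kJ/mol)(2.297) = 19.1 kJ/mol
ΔG > 0, so the forward reaction is non-spontaneous (proceeds in reverse).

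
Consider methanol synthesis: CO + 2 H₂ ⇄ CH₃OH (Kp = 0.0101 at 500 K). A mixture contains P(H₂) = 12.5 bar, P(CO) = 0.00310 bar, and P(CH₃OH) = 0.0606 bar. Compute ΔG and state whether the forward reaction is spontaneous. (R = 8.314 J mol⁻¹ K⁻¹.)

ΔG = 10.5 kJ/mol; the forward reaction is non-spontaneous

Qp = P(CH₃OH) / (P(CO)·P(H₂)²) = (0.0606) / ((0.00310)·(12.5)²) = 0.125
ΔG = RT ln(Qp/Kp) = (8.314 J mol⁻¹ K⁻¹)(500 K) × ln(0.125/0.0101)
   = (4.157 kJ/mol)(2.516) = 10.5 kJ/mol
ΔG > 0, so the forward reaction is non-spontaneous (proceeds in reverse).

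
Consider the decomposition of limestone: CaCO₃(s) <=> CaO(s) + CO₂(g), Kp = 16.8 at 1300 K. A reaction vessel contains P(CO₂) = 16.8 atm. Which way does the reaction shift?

at equilibrium

(CaCO₃, CaO are pure solids — omitted from Qp.)
Qp = P(CO₂) = 16.8
Qp = 16.8 = Kp, so the system is already at equilibrium.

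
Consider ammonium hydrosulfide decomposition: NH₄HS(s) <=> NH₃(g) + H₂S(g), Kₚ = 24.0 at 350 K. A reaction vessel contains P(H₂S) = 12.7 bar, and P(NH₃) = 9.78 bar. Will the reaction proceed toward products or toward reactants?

toward reactants

(NH₄HS is a pure solid — omitted from Qₚ.)
Qₚ = P(NH₃)·P(H₂S) = (9.78)·(12.7) = 124
Qₚ = 124 > Kₚ = 24.0, so the reverse reaction proceeds.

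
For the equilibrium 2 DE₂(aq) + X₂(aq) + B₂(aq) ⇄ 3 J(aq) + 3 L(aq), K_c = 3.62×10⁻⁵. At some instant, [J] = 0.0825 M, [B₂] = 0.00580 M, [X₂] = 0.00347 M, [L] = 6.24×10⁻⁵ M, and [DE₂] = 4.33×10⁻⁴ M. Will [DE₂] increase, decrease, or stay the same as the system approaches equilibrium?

Q_c = [J]³·[L]³ / ([DE₂]²·[X₂]·[B₂]) = (0.0825)³·(6.24×10⁻⁵)³ / ((4.33×10⁻⁴)²·(0.00347)·(0.00580)) = 3.62×10⁻⁵
Q_c = 3.62×10⁻⁵ = K_c; the system is at equilibrium.

stay the same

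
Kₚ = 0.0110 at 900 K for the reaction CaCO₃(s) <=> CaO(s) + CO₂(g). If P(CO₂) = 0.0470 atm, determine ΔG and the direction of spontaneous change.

ΔG = 10.9 kJ/mol; the forward reaction is non-spontaneous

(CaCO₃, CaO are pure solids — omitted from Qₚ.)
Qₚ = P(CO₂) = 0.0470
ΔG = RT ln(Qₚ/Kₚ) = (8.314 J mol⁻¹ K⁻¹)(900 K) × ln(0.0470/0.0110)
   = (7.483 kJ/mol)(1.452) = 10.9 kJ/mol
ΔG > 0, so the forward reaction is non-spontaneous (proceeds in reverse).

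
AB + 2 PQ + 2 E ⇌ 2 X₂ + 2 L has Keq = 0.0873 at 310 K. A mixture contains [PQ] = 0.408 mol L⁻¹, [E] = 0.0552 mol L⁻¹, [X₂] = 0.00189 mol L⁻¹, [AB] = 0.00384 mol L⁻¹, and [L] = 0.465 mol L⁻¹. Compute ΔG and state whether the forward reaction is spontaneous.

ΔG = 3.90 kJ/mol; the forward reaction is non-spontaneous

Q = [X₂]²·[L]² / ([AB]·[PQ]²·[E]²) = (0.00189)²·(0.465)² / ((0.00384)·(0.408)²·(0.0552)²) = 0.397
ΔG = RT ln(Q/Keq) = (8.314 J mol⁻¹ K⁻¹)(310 K) × ln(0.397/0.0873)
   = (2.577 kJ/mol)(1.515) = 3.90 kJ/mol
ΔG > 0, so the forward reaction is non-spontaneous (proceeds in reverse).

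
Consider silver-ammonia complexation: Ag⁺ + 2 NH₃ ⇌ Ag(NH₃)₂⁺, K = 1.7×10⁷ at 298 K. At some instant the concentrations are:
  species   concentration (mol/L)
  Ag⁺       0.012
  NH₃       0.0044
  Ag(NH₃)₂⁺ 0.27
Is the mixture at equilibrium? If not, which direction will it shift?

no; Q < K, reaction proceeds forward

Q = [Ag(NH₃)₂⁺] / ([Ag⁺]·[NH₃]²) = (0.27) / ((0.012)·(0.0044)²) = 1.2×10⁶
Q = 1.2×10⁶ < K = 1.7×10⁷: net forward reaction.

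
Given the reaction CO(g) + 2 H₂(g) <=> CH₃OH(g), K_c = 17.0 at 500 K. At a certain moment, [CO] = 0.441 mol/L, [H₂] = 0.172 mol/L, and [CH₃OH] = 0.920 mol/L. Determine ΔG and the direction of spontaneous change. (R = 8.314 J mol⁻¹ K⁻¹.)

Q_c = [CH₃OH] / ([CO]·[H₂]²) = (0.920) / ((0.441)·(0.172)²) = 70.5
ΔG = RT ln(Q_c/K_c) = (8.314 J mol⁻¹ K⁻¹)(500 K) × ln(70.5/17.0)
   = (4.157 kJ/mol)(1.422) = 5.91 kJ/mol
ΔG > 0, so the forward reaction is non-spontaneous (proceeds in reverse).

ΔG = 5.91 kJ/mol; the forward reaction is non-spontaneous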